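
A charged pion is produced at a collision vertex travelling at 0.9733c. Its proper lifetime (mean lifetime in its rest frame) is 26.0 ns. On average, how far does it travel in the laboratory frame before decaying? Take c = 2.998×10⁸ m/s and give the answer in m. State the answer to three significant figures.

γ = 1/√(1 − β²) = 1/√(1 − 0.94731289) = 1/√0.05268711 = 1/0.229537 = 4.3566.
Lab-frame lifetime: Δt = γτ = 4.3566 × 26.0 ns = 113.27 ns.
Distance: d = vΔt = 0.9733 × 2.998×10⁸ m/s × 1.1327×10^-7 s = 33.1 m.

33.1 m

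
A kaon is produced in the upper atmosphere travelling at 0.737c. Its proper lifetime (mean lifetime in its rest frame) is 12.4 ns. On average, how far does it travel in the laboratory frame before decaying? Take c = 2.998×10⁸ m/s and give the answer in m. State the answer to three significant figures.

With β = 0.737, γ = 1/√(1 − 0.737²) = 1/√0.456831 = 1.4795.
Lab-frame lifetime: Δt = γτ = 1.4795 × 12.4 ns = 18.346 ns.
Distance: d = vΔt = 0.737 × 2.998×10⁸ m/s × 1.8346×10^-8 s = 4.05 m.

4.05 m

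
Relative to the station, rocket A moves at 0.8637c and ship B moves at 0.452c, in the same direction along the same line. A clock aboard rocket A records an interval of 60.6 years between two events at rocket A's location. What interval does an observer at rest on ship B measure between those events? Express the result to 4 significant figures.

82.17 years

The velocity of rocket A relative to ship B is (0.8637 − 0.452)c / (1 − 0.8637×0.452) = 0.67535c; relative speed 0.67535c.
At |u| = 0.67535c, γ = (1 − 0.456098)^(−1/2) = 1.3559.
The clock on rocket A records proper time, so ship B measures Δt = γΔτ = 1.3559 × 60.6 = 82.17 years.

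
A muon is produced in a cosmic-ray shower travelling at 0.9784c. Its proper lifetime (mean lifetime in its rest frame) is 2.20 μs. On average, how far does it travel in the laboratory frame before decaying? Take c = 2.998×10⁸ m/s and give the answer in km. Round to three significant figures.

3.12 km

γ = 1/√(1 − β²) = 1/√(1 − 0.95726656) = 1/√0.04273344 = 1/0.206721 = 4.8374.
Lab-frame lifetime: Δt = γτ = 4.8374 × 2.20 μs = 10.642 μs.
Distance: d = vΔt = 0.9784 × 2.998×10⁸ m/s × 1.0642×10^-5 s = 3120 m = 3.12 km.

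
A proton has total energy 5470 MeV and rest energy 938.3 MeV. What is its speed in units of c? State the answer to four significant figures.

Total energy E = γmc² gives γ = 5470/938.3 = 5.8297.
Hence β = √(1 − 1/γ²) = √(1 − 0.0294244) = √0.9705756 = 0.9852.

0.9852c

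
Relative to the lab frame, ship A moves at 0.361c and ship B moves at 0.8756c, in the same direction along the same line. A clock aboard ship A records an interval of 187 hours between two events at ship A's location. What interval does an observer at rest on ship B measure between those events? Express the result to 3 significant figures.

Transform ship A's velocity into ship B's frame: (0.361 − 0.8756)/(1 − 0.361·0.8756) = −0.5146/0.6839084, so the relative speed is 0.75244c.
γ for this relative speed: γ = 1/√(1 − 0.566166) = 1.5182.
Ship A's interval is proper; time dilation gives Δt_B = γΔτ = 1.5182 × 187 hours = 284 hours.

284 hours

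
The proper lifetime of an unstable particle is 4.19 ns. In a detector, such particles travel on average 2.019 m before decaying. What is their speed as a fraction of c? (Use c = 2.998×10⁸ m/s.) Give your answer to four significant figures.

0.8491c

Let x = d/(cτ) = 2.019 m / (2.998×10⁸ m/s × 4.190×10^-9 s) = 1.6073. Since d = βγcτ, x = βγ = β/√(1−β²).
Solving: β² = x²/(1+x²) = 2.58341/3.58341 = 0.720936, so β = 0.8491.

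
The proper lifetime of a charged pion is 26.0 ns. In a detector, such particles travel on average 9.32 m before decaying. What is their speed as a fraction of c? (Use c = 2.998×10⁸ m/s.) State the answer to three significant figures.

Let x = d/(cτ) = 9.320 m / (2.998×10⁸ m/s × 2.600×10^-8 s) = 1.1957. Since d = βγcτ, x = βγ = β/√(1−β²).
Solving: β² = x²/(1+x²) = 1.4297/2.4297 = 0.588427, so β = 0.767.

0.767c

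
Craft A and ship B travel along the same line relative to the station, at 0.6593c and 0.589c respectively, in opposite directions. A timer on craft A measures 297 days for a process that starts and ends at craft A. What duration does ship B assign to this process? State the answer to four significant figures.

678.6 days

Transform craft A's velocity into ship B's frame: (0.6593 + 0.589)/(1 + 0.6593·0.589) = 1.2483/1.3883277, so the relative speed is 0.89914c.
γ for this relative speed: γ = 1/√(1 − 0.808453) = 2.2849.
The clock on craft A records proper time, so ship B measures Δt = γΔτ = 2.2849 × 297 = 678.6 days.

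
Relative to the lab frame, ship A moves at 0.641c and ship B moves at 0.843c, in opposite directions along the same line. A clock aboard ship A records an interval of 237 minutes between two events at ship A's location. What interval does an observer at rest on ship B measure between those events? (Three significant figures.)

884 minutes

Speed of ship A in ship B's frame: u = (v_A + v_B)/(1 + v_A v_B/c²) = (0.641 + 0.843)/(1 + 0.641×0.843) = 1.484/1.540363 = 0.96341; |u| = 0.96341c.
At |u| = 0.96341c, γ = (1 − 0.928159)^(−1/2) = 3.7309.
Ship A's interval is proper; time dilation gives Δt_B = γΔτ = 3.7309 × 237 minutes = 884 minutes.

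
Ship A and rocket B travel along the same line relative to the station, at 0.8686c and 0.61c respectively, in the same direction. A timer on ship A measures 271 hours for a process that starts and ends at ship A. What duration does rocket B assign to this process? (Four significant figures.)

Transform ship A's velocity into rocket B's frame: (0.8686 − 0.61)/(1 − 0.8686·0.61) = 0.2586/0.470154, so the relative speed is 0.55003c.
γ for this relative speed: γ = 1/√(1 − 0.302533) = 1.1974.
The clock on ship A records proper time, so rocket B measures Δt = γΔτ = 1.1974 × 271 = 324.5 hours.

324.5 hours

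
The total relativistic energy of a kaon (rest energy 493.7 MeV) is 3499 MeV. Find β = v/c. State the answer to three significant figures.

0.990

Total energy E = γmc² gives γ = 3499/493.7 = 7.0873.
Hence β = √(1 − 1/γ²) = √(1 − 0.0199085) = √0.9800915 = 0.990.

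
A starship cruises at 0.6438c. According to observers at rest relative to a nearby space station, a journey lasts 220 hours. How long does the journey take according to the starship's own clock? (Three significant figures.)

With β = 0.6438, γ = 1/√(1 − 0.6438²) = 1/√0.58552156 = 1.3069.
The starship's clock runs slow as seen from a nearby space station, so Δτ = Δt/γ = 220/1.3069 = 168 hours.

168 hours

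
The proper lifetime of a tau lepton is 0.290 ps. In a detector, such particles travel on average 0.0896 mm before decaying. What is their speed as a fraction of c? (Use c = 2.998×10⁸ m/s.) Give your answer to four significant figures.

0.7177c

Lab distance = (lab lifetime)·v = γτ·βc, so βγ = d/(cτ) = 8.960×10^-5/(2.998×10⁸ × 2.900×10^-13) = 1.0306.
With βγ = 1.0306: γ² = 1 + (βγ)² = 2.06214, and β = (βγ)/γ = 1.0306/1.43602 = 0.7177.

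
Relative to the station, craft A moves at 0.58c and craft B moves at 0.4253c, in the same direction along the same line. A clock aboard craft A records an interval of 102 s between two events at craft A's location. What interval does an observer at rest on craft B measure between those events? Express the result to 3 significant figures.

The velocity of craft A relative to craft B is (0.58 − 0.4253)c / (1 − 0.58×0.4253) = 0.20536c; relative speed 0.20536c.
γ for this relative speed: γ = 1/√(1 − 0.0421727) = 1.0218.
The clock on craft A records proper time, so craft B measures Δt = γΔτ = 1.0218 × 102 = 104 s.

104 s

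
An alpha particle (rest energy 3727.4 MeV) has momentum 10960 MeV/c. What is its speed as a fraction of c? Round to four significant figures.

βγ = pc/(mc²) = 10960/3727.4 = 2.9404.
Since γ² = 1 + (βγ)² = 9.64595, γ = √9.64595 = 3.10579, and β = (βγ)/γ = 2.9404/3.10579 = 0.9467.

0.9467c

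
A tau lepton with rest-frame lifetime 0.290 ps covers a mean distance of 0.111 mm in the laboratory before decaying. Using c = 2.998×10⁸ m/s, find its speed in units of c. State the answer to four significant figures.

0.7873c

d = βγcτ ⇒ βγ = d/(cτ) = 1.110×10^-4 m / (8.6942×10^-5 m) = 1.2767.
β = (βγ)/√(1+(βγ)²) = 1.2767/√2.62996 = 0.7873.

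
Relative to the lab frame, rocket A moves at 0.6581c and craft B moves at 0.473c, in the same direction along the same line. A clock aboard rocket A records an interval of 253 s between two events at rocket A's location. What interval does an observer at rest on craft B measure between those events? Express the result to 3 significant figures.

Speed of rocket A in craft B's frame: u = (v_A − v_B)/(1 − v_A v_B/c²) = (0.6581 − 0.473)/(1 − 0.6581×0.473) = 0.1851/0.6887187 = 0.26876; |u| = 0.26876c.
At |u| = 0.26876c, γ = (1 − 0.0722319)^(−1/2) = 1.0382.
The clock on rocket A records proper time, so craft B measures Δt = γΔτ = 1.0382 × 253 = 263 s.

263 s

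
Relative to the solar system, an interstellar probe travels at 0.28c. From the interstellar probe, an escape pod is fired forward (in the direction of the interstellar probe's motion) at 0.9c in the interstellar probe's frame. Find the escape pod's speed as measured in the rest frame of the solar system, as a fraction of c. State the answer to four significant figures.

In units of c, u = (u' + v)/(1 + u'v) with u' = 0.9 and v = 0.28.
Numerator: 0.9 + 0.28 = 1.18. Denominator: 1 + (0.9)(0.28) = 1.252.
u = 1.18/1.252 = 0.94249, so the speed is 0.9425c.

0.9425c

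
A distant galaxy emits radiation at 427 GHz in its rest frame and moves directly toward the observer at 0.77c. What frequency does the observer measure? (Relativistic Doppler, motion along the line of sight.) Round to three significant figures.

1180 GHz

Relativistic Doppler (source moving toward): f_obs = f_src · √((1+β)/(1−β)).
With β = 0.77: factor = √(1.77/0.23) = 2.7741.
f_obs = 427 × 2.7741 = 1180 GHz.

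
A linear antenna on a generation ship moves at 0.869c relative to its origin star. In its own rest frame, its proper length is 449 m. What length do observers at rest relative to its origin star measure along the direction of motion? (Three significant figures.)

222 m

γ = 1/√(1 − β²) = 1/√(1 − 0.755161) = 1/√0.244839 = 1/0.494812 = 2.021.
Along the direction of motion the measured length is L₀/γ = 449/2.021 = 222 m.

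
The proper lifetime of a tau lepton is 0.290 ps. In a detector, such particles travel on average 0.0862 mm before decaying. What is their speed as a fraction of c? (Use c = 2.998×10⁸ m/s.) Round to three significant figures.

0.704c

d = βγcτ ⇒ βγ = d/(cτ) = 8.620×10^-5 m / (8.6942×10^-5 m) = 0.99147.
β = (βγ)/√(1+(βγ)²) = 0.99147/√1.983013 = 0.704.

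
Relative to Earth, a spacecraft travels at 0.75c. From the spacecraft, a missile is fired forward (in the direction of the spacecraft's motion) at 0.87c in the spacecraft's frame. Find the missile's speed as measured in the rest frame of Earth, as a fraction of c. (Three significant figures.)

0.980c

In units of c, u = (u' + v)/(1 + u'v) with u' = 0.87 and v = 0.75.
Numerator: 0.87 + 0.75 = 1.62. Denominator: 1 + (0.87)(0.75) = 1.6525.
u = 1.62/1.6525 = 0.98033, so the speed is 0.980c.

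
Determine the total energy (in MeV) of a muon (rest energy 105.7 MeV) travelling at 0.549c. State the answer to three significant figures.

126 MeV

γ = 1/√(1 − β²) = 1/√(1 − 0.301401) = 1/√0.698599 = 1/0.835822 = 1.1964.
Total energy: E = γmc² = 1.1964 × 105.7 MeV = 126 MeV.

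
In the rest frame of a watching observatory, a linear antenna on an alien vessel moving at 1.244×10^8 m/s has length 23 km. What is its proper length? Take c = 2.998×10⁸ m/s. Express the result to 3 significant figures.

β = v/c = (1.244×10^8 m/s)/(2.998×10⁸ m/s) = 0.414943.
Lorentz factor: γ = (1 − 0.1721777)^(−1/2) = 1.0991.
Proper length: L₀ = γ·L = 1.0991 × 23 = 25.3 km.

25.3 km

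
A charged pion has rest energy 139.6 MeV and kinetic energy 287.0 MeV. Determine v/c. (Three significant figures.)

0.945

K = (γ−1)mc², so γ = 1 + 287.0/139.6 = 3.0559.
Then v/c = √(1 − γ⁻²) = √(1 − 0.107083) = √0.892917 = 0.945.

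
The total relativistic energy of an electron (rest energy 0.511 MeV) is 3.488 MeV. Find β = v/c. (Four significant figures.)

γ = E/(mc²) = 3.488/0.511 = 6.8258.
β = √(1 − 1/γ²) = √(1 − 0.0214631) = √0.9785369 = 0.9892.

0.9892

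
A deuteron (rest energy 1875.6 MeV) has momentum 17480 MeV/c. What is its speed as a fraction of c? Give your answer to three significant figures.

βγ = pc/(mc²) = 17480/1875.6 = 9.3197.
Since γ² = 1 + (βγ)² = 87.8568, γ = √87.8568 = 9.3732, and β = (βγ)/γ = 9.3197/9.3732 = 0.994.

0.994c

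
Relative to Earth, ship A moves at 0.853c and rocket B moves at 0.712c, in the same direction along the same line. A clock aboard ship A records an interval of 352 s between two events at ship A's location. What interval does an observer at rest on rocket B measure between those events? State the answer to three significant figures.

377 s

Speed of ship A in rocket B's frame: u = (v_A − v_B)/(1 − v_A v_B/c²) = (0.853 − 0.712)/(1 − 0.853×0.712) = 0.141/0.392664 = 0.35909; |u| = 0.35909c.
At |u| = 0.35909c, γ = (1 − 0.128946)^(−1/2) = 1.0715.
The clock on ship A records proper time, so rocket B measures Δt = γΔτ = 1.0715 × 352 = 377 s.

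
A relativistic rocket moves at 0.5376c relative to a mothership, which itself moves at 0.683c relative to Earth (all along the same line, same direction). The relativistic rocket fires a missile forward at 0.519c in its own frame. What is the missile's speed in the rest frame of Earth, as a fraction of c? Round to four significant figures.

0.9648c

Apply u = (u'+v)/(1+u'v) twice. Missile in the mothership frame: (0.519+0.5376)/(1+0.519·0.5376) = 1.0566/1.2790144 = 0.8261c.
That velocity, transformed to the rest frame of Earth: (0.8261+0.683)/(1+0.8261·0.683) = 1.5091/1.5642263 = 0.96476c.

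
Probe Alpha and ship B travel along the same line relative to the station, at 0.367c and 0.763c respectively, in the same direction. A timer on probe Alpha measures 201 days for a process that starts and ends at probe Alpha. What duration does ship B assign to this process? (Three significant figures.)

Transform probe Alpha's velocity into ship B's frame: (0.367 − 0.763)/(1 − 0.367·0.763) = −0.396/0.719979, so the relative speed is 0.55002c.
γ for this relative speed: γ = 1/√(1 − 0.302522) = 1.1974.
The clock on probe Alpha records proper time, so ship B measures Δt = γΔτ = 1.1974 × 201 = 241 days.

241 days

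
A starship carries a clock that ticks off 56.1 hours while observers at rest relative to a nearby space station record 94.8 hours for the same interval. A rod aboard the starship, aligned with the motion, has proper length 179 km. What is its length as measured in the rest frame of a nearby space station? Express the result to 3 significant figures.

γ = Δt/Δτ = 94.8/56.1 = 1.68984.
L = L₀/γ = 179/1.68984 = 106 km.

106 km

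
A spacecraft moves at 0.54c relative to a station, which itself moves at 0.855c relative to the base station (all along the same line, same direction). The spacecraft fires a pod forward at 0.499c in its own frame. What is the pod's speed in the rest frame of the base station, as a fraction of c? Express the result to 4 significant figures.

Apply u = (u'+v)/(1+u'v) twice. Pod in the station frame: (0.499+0.54)/(1+0.499·0.54) = 1.039/1.26946 = 0.81846c.
That velocity, transformed to the rest frame of the base station: (0.81846+0.855)/(1+0.81846·0.855) = 1.67346/1.6997833 = 0.98451c.

0.9845c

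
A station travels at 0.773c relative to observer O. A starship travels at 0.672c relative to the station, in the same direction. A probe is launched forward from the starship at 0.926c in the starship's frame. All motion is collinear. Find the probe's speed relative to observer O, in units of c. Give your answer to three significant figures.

0.998c

Apply u = (u'+v)/(1+u'v) twice. Probe in the station frame: (0.926+0.672)/(1+0.926·0.672) = 1.598/1.622272 = 0.98504c.
That velocity, transformed to the rest frame of observer O: (0.98504+0.773)/(1+0.98504·0.773) = 1.75804/1.76143592 = 0.99807c.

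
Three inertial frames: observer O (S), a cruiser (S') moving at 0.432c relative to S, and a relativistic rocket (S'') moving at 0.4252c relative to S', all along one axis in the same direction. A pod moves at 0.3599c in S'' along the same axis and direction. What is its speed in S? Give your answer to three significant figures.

Apply u = (u'+v)/(1+u'v) twice. Pod in the cruiser frame: (0.3599+0.4252)/(1+0.3599·0.4252) = 0.7851/1.15302948 = 0.6809c.
That velocity, transformed to the rest frame of observer O: (0.6809+0.432)/(1+0.6809·0.432) = 1.1129/1.2941488 = 0.85995c.

0.860c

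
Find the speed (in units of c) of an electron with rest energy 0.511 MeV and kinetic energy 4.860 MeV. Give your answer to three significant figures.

0.995c

K = (γ−1)mc², so γ = 1 + 4.860/0.511 = 10.511.
Then v/c = √(1 − γ⁻²) = √(1 − 0.00905132) = √0.99094868 = 0.995.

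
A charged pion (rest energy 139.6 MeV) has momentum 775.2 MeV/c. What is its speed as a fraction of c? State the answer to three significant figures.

0.984c

βγ = pc/(mc²) = 775.2/139.6 = 5.553.
Since γ² = 1 + (βγ)² = 31.8358, γ = √31.8358 = 5.64232, and β = (βγ)/γ = 5.553/5.64232 = 0.984.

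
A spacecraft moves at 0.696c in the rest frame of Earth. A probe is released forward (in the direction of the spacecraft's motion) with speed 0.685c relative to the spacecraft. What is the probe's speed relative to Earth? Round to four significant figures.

In units of c, u = (u' + v)/(1 + u'v) with u' = 0.685 and v = 0.696.
Numerator: 0.685 + 0.696 = 1.381. Denominator: 1 + (0.685)(0.696) = 1.47676.
u = 1.381/1.47676 = 0.93516, so the speed is 0.9352c.

0.9352c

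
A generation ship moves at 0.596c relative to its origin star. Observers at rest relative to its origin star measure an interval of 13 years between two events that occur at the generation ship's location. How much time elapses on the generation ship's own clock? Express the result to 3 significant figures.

β² = 0.355216, so γ = 1/√0.644784 = 1.2454.
The generation ship's clock runs slow as seen from its origin star, so Δτ = Δt/γ = 13/1.2454 = 10.4 years.

10.4 years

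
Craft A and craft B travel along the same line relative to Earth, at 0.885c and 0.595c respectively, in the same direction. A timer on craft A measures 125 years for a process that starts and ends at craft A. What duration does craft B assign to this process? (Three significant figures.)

The velocity of craft A relative to craft B is (0.885 − 0.595)c / (1 − 0.885×0.595) = 0.61256c; relative speed 0.61256c.
γ for this relative speed: γ = 1/√(1 − 0.37523) = 1.2651.
Craft A's interval is proper; time dilation gives Δt_B = γΔτ = 1.2651 × 125 years = 158 years.

158 years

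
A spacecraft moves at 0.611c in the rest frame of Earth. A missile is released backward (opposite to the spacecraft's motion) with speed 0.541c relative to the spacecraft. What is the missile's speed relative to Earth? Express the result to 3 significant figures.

0.105c

In units of c, u = (u' + v)/(1 + u'v) with u' = −0.541 and v = 0.611.
Numerator: −0.541 + 0.611 = 0.07. Denominator: 1 + (−0.541)(0.611) = 0.669449.
u = 0.07/0.669449 = 0.10456, so the speed is 0.105c.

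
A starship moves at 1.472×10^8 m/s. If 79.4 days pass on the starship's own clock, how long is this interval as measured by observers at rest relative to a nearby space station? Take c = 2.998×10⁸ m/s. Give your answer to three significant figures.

β = v/c = (1.472×10^8 m/s)/(2.998×10⁸ m/s) = 0.490994.
γ = 1/√(1 − β²) = 1/√(1 − 0.2410751) = 1/√0.7589249 = 1/0.871163 = 1.1479.
The onboard clock measures proper time, so the interval in the rest frame of a nearby space station is dilated: Δt = γ·Δτ = 1.1479 × 79.4 days = 91.1 days.

91.1 days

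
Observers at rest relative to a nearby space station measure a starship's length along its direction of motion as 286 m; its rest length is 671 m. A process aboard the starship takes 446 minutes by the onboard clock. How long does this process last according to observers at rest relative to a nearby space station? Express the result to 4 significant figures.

From L = L₀/γ: γ = 671/286 = 2.34615.
The same γ dilates the second interval: 2.34615 × 446 minutes = 1046 minutes.

1046 minutes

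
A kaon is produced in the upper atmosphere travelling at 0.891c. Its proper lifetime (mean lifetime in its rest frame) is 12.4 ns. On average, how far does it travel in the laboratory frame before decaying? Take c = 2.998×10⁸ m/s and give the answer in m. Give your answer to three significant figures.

γ = 1/√(1 − β²) = 1/√(1 − 0.793881) = 1/√0.206119 = 1/0.454003 = 2.2026.
Lab-frame lifetime: Δt = γτ = 2.2026 × 12.4 ns = 27.312 ns.
Distance: d = vΔt = 0.891 × 2.998×10⁸ m/s × 2.7312×10^-8 s = 7.30 m.

7.30 m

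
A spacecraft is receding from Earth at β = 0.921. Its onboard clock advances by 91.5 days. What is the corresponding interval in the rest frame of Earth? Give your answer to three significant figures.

Lorentz factor: γ = (1 − 0.848241)^(−1/2) = 2.567.
Time dilation: Δt = γ·Δτ = 2.567 × 91.5 = 235 days.

235 days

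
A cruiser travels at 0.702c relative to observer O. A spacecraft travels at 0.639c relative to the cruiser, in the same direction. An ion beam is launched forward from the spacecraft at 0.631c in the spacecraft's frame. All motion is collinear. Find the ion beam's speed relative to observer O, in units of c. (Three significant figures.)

0.983c

Compose velocities in two stages. Stage 1 (into S'): u₁ = (0.631+0.639)/(1+0.631×0.639) = 0.90507.
Stage 2 (into S): u = (0.90507+0.702)/(1+0.90507×0.702) = 0.9827, so the speed is 0.983c.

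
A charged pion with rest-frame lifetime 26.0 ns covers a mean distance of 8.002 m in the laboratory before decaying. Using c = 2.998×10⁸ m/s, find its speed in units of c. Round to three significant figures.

d = βγcτ ⇒ βγ = d/(cτ) = 8.002 m / (7.7948 m) = 1.0266.
β = (βγ)/√(1+(βγ)²) = 1.0266/√2.05391 = 0.716.

0.716c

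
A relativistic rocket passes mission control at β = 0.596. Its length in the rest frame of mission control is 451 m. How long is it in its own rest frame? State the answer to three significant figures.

Lorentz factor: γ = (1 − 0.355216)^(−1/2) = 1.2454.
Proper length: L₀ = γ·L = 1.2454 × 451 = 562 m.

562 m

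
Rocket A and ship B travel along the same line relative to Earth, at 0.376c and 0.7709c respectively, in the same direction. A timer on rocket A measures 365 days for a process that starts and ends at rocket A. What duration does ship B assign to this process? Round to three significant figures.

Speed of rocket A in ship B's frame: u = (v_A − v_B)/(1 − v_A v_B/c²) = (0.376 − 0.7709)/(1 − 0.376×0.7709) = −0.3949/0.7101416 = −0.55609; |u| = 0.55609c.
At |u| = 0.55609c, γ = (1 − 0.309236)^(−1/2) = 1.2032.
The clock on rocket A records proper time, so ship B measures Δt = γΔτ = 1.2032 × 365 = 439 days.

439 days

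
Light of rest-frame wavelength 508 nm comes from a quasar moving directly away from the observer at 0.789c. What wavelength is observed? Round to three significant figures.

Relativistic Doppler for wavelength: λ_obs = λ_src · √((1+β)/(1−β)).
With β = 0.789: factor = √(1.789/0.211) = 2.9118.
λ_obs = 508 × 2.9118 = 1480 nm.

1480 nm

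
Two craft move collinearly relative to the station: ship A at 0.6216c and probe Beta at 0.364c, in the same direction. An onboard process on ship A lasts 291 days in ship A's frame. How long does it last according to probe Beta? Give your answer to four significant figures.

Speed of ship A in probe Beta's frame: u = (v_A − v_B)/(1 − v_A v_B/c²) = (0.6216 − 0.364)/(1 − 0.6216×0.364) = 0.2576/0.7737376 = 0.33293; |u| = 0.33293c.
γ for this relative speed: γ = 1/√(1 − 0.110842) = 1.0605.
Ship A's interval is proper; time dilation gives Δt_B = γΔτ = 1.0605 × 291 days = 308.6 days.

308.6 days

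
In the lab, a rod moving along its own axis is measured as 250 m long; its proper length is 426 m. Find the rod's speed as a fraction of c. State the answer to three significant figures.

Length contraction gives γ = L₀/L = 426/250 = 1.704.
β = √(1 − 1/γ²) = √0.655602 = 0.810.

0.810c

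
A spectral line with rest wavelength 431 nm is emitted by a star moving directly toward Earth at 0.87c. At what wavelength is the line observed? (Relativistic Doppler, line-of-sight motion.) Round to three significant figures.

Relativistic Doppler for wavelength: λ_obs = λ_src · √((1−β)/(1+β)).
With β = 0.87: factor = √(0.13/1.87) = 0.26366.
λ_obs = 431 × 0.26366 = 114 nm.

114 nm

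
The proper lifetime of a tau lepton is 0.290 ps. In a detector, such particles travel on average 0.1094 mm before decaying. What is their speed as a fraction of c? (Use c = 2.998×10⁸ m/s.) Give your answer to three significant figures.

Lab distance = (lab lifetime)·v = γτ·βc, so βγ = d/(cτ) = 1.094×10^-4/(2.998×10⁸ × 2.900×10^-13) = 1.2583.
With βγ = 1.2583: γ² = 1 + (βγ)² = 2.58332, and β = (βγ)/γ = 1.2583/1.60727 = 0.783.

0.783c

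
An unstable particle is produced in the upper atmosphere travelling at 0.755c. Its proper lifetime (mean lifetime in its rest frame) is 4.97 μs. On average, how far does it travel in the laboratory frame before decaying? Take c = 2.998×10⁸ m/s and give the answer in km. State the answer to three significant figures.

1.72 km

Lorentz factor: γ = (1 − 0.570025)^(−1/2) = 1.525.
Lab-frame lifetime: Δt = γτ = 1.525 × 4.97 μs = 7.5792 μs.
Distance: d = vΔt = 0.755 × 2.998×10⁸ m/s × 7.5792×10^-6 s = 1720 m = 1.72 km.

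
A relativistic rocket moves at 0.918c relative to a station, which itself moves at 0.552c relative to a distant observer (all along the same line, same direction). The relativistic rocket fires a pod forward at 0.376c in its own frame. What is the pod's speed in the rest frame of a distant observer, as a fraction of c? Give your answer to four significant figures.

0.9889c

Apply u = (u'+v)/(1+u'v) twice. Pod in the station frame: (0.376+0.918)/(1+0.376·0.918) = 1.294/1.345168 = 0.96196c.
That velocity, transformed to the rest frame of a distant observer: (0.96196+0.552)/(1+0.96196·0.552) = 1.51396/1.53100192 = 0.98887c.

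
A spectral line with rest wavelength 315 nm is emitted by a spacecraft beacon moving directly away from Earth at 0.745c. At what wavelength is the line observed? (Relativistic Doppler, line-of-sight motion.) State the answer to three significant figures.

824 nm

Relativistic Doppler for wavelength: λ_obs = λ_src · √((1+β)/(1−β)).
With β = 0.745: factor = √(1.745/0.255) = 2.6159.
λ_obs = 315 × 2.6159 = 824 nm.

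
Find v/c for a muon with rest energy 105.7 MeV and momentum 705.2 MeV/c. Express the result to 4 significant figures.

0.9890

pc/(mc²) = 705.2/105.7 = 6.6717 = βγ = β/√(1−β²).
So β² = x²/(1 + x²) with x = 6.6717: x² = 44.5116, β² = 44.5116/45.5116 = 0.978028, β = 0.9890.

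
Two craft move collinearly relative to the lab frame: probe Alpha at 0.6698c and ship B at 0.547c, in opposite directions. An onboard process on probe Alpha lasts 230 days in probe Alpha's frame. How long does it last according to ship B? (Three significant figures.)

The velocity of probe Alpha relative to ship B is (0.6698 + 0.547)c / (1 + 0.6698×0.547) = 0.89053c; relative speed 0.89053c.
At |u| = 0.89053c, γ = (1 − 0.793044)^(−1/2) = 2.1982.
Probe Alpha's interval is proper; time dilation gives Δt_B = γΔτ = 2.1982 × 230 days = 506 days.

506 days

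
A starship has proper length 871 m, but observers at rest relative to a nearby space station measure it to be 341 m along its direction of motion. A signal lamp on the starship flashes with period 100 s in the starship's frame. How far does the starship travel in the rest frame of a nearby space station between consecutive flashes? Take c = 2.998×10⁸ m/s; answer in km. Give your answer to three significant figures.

Length contraction gives γ = L₀/L = 871/341 = 2.55425.
β = √(1 − 1/γ²) = 0.92018. Lab-frame period = γτ = 2.55425×100 s = 255.43 s. Distance = βc × γτ = 0.92018 × 2.998×10⁸ m/s × 255.43 s = 7.0465×10^10 m = 7.05×10^7 km.

7.05×10^7 km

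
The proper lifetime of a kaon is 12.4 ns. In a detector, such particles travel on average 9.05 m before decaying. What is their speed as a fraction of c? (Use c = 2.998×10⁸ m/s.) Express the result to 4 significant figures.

d = βγcτ ⇒ βγ = d/(cτ) = 9.050 m / (3.71752 m) = 2.4344.
β = (βγ)/√(1+(βγ)²) = 2.4344/√6.9263 = 0.9250.

0.9250c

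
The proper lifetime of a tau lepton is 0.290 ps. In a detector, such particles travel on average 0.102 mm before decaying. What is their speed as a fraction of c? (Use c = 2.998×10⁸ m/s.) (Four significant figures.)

Let x = d/(cτ) = 1.020×10^-4 m / (2.998×10⁸ m/s × 2.900×10^-13 s) = 1.1732. Since d = βγcτ, x = βγ = β/√(1−β²).
Solving: β² = x²/(1+x²) = 1.3764/2.3764 = 0.579195, so β = 0.7610.

0.7610c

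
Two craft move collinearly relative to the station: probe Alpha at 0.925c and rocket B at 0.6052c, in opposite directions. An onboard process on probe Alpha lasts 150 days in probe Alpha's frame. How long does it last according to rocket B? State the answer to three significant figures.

Speed of probe Alpha in rocket B's frame: u = (v_A + v_B)/(1 + v_A v_B/c²) = (0.925 + 0.6052)/(1 + 0.925×0.6052) = 1.5302/1.55981 = 0.98102; |u| = 0.98102c.
At |u| = 0.98102c, γ = (1 − 0.9624)^(−1/2) = 5.1571.
The clock on probe Alpha records proper time, so rocket B measures Δt = γΔτ = 5.1571 × 150 = 774 days.

774 days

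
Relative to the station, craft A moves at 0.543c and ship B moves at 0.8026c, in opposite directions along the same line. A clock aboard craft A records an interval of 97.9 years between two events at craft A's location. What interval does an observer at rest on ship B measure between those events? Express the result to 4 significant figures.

Transform craft A's velocity into ship B's frame: (0.543 + 0.8026)/(1 + 0.543·0.8026) = 1.3456/1.4358118, so the relative speed is 0.93717c.
At |u| = 0.93717c, γ = (1 − 0.878288)^(−1/2) = 2.8664.
Craft A's interval is proper; time dilation gives Δt_B = γΔτ = 2.8664 × 97.9 years = 280.6 years.

280.6 years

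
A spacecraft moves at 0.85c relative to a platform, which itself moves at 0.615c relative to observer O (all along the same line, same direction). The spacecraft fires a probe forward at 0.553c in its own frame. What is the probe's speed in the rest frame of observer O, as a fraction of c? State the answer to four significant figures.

0.9889c

Apply u = (u'+v)/(1+u'v) twice. Probe in the platform frame: (0.553+0.85)/(1+0.553·0.85) = 1.403/1.47005 = 0.95439c.
That velocity, transformed to the rest frame of observer O: (0.95439+0.615)/(1+0.95439·0.615) = 1.56939/1.58694985 = 0.98893c.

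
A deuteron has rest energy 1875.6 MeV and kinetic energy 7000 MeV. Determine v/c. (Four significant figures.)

γ = 1 + K/(mc²) = 1 + 7000/1875.6 = 4.7321.
β = √(1 − 1/γ²) = √(1 − 0.0446573) = √0.9553427 = 0.9774.

0.9774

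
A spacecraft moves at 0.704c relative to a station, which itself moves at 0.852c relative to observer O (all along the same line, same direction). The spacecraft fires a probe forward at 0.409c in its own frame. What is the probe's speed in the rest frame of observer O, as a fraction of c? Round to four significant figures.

Compose velocities in two stages. Stage 1 (into S'): u₁ = (0.409+0.704)/(1+0.409×0.704) = 0.86417.
Stage 2 (into S): u = (0.86417+0.852)/(1+0.86417×0.852) = 0.98842, so the speed is 0.9884c.

0.9884c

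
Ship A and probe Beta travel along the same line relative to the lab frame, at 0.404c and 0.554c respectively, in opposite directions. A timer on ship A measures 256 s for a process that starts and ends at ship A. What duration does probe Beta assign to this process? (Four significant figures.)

411.4 s

Transform ship A's velocity into probe Beta's frame: (0.404 + 0.554)/(1 + 0.404·0.554) = 0.958/1.223816, so the relative speed is 0.7828c.
At |u| = 0.7828c, γ = (1 − 0.612776)^(−1/2) = 1.607.
Ship A's interval is proper; time dilation gives Δt_B = γΔτ = 1.607 × 256 s = 411.4 s.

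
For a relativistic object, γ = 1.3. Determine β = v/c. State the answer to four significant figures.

β = √(1 − 1/γ²) = √(1 − 1/1.69) = √0.408284 = 0.6390.

0.6390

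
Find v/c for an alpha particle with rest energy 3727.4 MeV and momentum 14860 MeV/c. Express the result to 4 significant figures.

βγ = pc/(mc²) = 14860/3727.4 = 3.9867.
Since γ² = 1 + (βγ)² = 16.8938, γ = √16.8938 = 4.11021, and β = (βγ)/γ = 3.9867/4.11021 = 0.9700.

0.9700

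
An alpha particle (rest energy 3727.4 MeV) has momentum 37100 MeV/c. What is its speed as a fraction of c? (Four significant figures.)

pc/(mc²) = 37100/3727.4 = 9.9533 = βγ = β/√(1−β²).
So β² = x²/(1 + x²) with x = 9.9533: x² = 99.0682, β² = 99.0682/100.0682 = 0.990007, β = 0.9950.

0.9950c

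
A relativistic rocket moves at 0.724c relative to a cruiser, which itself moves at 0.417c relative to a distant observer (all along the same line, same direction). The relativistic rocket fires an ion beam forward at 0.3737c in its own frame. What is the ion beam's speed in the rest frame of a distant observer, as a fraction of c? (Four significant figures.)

First combine the ion beam and relativistic rocket (S''→S'): u₁ = (0.3737 + 0.724)/(1 + 0.3737×0.724) = 1.0977/1.2705588 = 0.86395.
Then combine with the cruiser (S'→S): u = (0.86395 + 0.417)/(1 + 0.86395×0.417) = 1.28095/1.36026715 = 0.94169.

0.9417c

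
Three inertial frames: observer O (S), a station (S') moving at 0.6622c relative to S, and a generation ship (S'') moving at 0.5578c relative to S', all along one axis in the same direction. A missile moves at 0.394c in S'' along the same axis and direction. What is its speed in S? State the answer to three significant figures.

First combine the missile and generation ship (S''→S'): u₁ = (0.394 + 0.5578)/(1 + 0.394×0.5578) = 0.9518/1.2197732 = 0.78031.
Then combine with the station (S'→S): u = (0.78031 + 0.6622)/(1 + 0.78031×0.6622) = 1.44251/1.516721282 = 0.95107.

0.951c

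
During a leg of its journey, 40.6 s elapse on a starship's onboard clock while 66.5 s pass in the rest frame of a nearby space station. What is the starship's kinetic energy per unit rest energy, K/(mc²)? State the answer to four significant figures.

γ = Δt/Δτ = 66.5/40.6 = 1.63793.
K/(mc²) = γ − 1 = 1.63793 − 1 = 0.6379.

0.6379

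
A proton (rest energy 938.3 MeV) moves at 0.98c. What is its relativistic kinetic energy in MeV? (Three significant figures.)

γ = 1/√(1 − β²) = 1/√(1 − 0.9604) = 1/√0.0396 = 1/0.198997 = 5.0252.
Kinetic energy: K = (γ − 1)mc² = (5.0252 − 1) × 938.3 MeV = 4.0252 × 938.3 = 3780 MeV.

3780 MeV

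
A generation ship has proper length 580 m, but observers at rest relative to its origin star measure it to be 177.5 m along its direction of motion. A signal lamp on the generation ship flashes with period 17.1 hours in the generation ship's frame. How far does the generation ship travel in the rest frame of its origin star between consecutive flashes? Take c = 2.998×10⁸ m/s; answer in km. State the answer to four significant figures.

γ = L₀/L = 580/177.5 = 3.26761.
β = √(1 − 1/γ²) = 0.95202. Lab-frame period = γτ = 3.26761×17.1 hours = 55.876 hours. Distance = βc × γτ = 0.95202 × 2.998×10⁸ m/s × 201153.6 s = 5.7412×10^13 m = 5.741×10^10 km.

5.741×10^10 km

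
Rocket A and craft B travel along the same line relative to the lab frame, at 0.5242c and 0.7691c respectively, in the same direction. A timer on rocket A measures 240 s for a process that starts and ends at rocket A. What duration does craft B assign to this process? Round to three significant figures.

263 s

Transform rocket A's velocity into craft B's frame: (0.5242 − 0.7691)/(1 − 0.5242·0.7691) = −0.2449/0.59683778, so the relative speed is 0.41033c.
At |u| = 0.41033c, γ = (1 − 0.168371)^(−1/2) = 1.0966.
Rocket A's interval is proper; time dilation gives Δt_B = γΔτ = 1.0966 × 240 s = 263 s.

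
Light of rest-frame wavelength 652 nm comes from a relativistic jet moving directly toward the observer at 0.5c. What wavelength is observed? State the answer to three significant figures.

376 nm

Relativistic Doppler for wavelength: λ_obs = λ_src · √((1−β)/(1+β)).
With β = 0.5: factor = √(0.5/1.5) = 0.57735.
λ_obs = 652 × 0.57735 = 376 nm.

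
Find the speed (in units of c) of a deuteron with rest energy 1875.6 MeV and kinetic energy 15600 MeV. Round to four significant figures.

K = (γ−1)mc², so γ = 1 + 15600/1875.6 = 9.3173.
Then v/c = √(1 − γ⁻²) = √(1 − 0.0115191) = √0.9884809 = 0.9942.

0.9942c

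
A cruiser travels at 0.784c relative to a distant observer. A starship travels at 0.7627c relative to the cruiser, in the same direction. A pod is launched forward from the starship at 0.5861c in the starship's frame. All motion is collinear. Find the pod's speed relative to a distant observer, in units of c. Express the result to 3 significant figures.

Apply u = (u'+v)/(1+u'v) twice. Pod in the cruiser frame: (0.5861+0.7627)/(1+0.5861·0.7627) = 1.3488/1.44701847 = 0.93212c.
That velocity, transformed to the rest frame of a distant observer: (0.93212+0.784)/(1+0.93212·0.784) = 1.71612/1.73078208 = 0.99153c.

0.992c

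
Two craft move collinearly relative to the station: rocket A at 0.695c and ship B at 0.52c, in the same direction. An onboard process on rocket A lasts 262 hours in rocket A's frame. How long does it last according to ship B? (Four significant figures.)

272.4 hours

Speed of rocket A in ship B's frame: u = (v_A − v_B)/(1 − v_A v_B/c²) = (0.695 − 0.52)/(1 − 0.695×0.52) = 0.175/0.6386 = 0.27404; |u| = 0.27404c.
At |u| = 0.27404c, γ = (1 − 0.0750979)^(−1/2) = 1.0398.
The clock on rocket A records proper time, so ship B measures Δt = γΔτ = 1.0398 × 262 = 272.4 hours.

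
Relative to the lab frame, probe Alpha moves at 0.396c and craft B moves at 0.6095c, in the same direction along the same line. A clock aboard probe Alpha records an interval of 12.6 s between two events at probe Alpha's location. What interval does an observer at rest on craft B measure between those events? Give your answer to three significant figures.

13.1 s

Transform probe Alpha's velocity into craft B's frame: (0.396 − 0.6095)/(1 − 0.396·0.6095) = −0.2135/0.758638, so the relative speed is 0.28143c.
At |u| = 0.28143c, γ = (1 − 0.0792028)^(−1/2) = 1.0421.
The clock on probe Alpha records proper time, so craft B measures Δt = γΔτ = 1.0421 × 12.6 = 13.1 s.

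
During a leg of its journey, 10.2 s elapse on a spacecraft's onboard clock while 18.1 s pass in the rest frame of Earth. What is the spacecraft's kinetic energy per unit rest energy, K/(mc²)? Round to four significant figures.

γ = Δt/Δτ = 18.1/10.2 = 1.77451.
K/(mc²) = γ − 1 = 1.77451 − 1 = 0.7745.

0.7745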